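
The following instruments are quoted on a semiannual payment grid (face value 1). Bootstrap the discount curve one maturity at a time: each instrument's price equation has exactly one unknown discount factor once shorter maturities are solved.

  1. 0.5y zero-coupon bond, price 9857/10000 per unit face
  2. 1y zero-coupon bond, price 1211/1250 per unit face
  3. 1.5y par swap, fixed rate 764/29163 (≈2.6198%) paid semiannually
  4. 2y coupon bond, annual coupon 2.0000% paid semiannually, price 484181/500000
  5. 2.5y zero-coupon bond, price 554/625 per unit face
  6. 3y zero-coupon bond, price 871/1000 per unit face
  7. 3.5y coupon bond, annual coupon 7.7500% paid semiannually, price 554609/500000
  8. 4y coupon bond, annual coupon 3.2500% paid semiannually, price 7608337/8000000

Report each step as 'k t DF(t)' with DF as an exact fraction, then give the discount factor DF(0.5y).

step 1 [0.5y] zero: DF = P = 9857/10000 ≈ 0.985700
step 2 [1y] zero: DF = P = 1211/1250 ≈ 0.968800
step 3 [1.5y] swap r/2=382/29163: DF=(1 − 382/29163·(0.985700+0.968800))/(1+382/29163) = 4809/5000 ≈ 0.961800
step 4 [2y] bond c/2=1/100: DF=(484181/500000 − 1/100·(0.985700+0.968800+0.961800))/(1+1/100) = 9299/10000 ≈ 0.929900
step 5 [2.5y] zero: DF = P = 554/625 ≈ 0.886400
step 6 [3y] zero: DF = P = 871/1000 ≈ 0.871000
step 7 [3.5y] bond c/2=31/800: DF=(554609/500000 − 31/800·(0.985700+0.968800+0.961800+0.929900+0.886400+0.871000))/(1+31/800) = 2147/2500 ≈ 0.858800
step 8 [4y] bond c/2=13/800: DF=(7608337/8000000 − 13/800·(0.985700+0.968800+0.961800+0.929900+0.886400+0.871000+0.858800))/(1+13/800) = 333/400 ≈ 0.832500

1 1/2 9857/10000
2 1 1211/1250
3 3/2 4809/5000
4 2 9299/10000
5 5/2 554/625
6 3 871/1000
7 7/2 2147/2500
8 4 333/400
DF(0.5y) = 9857/10000 ≈ 0.985700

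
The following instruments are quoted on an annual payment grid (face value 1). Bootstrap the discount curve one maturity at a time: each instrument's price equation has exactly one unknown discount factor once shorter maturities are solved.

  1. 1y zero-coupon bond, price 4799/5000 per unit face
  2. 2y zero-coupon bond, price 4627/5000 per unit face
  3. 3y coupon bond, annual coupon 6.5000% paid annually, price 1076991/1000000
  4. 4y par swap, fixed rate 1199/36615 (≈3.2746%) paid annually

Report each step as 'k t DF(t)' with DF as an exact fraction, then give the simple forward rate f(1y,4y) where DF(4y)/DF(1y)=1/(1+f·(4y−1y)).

step 1 [1y] zero: DF = P = 4799/5000 ≈ 0.959800
step 2 [2y] zero: DF = P = 4627/5000 ≈ 0.925400
step 3 [3y] bond c/1=13/200: DF=(1076991/1000000 − 13/200·(0.959800+0.925400))/(1+13/200) = 4481/5000 ≈ 0.896200
step 4 [4y] swap r/1=1199/36615: DF=(1 − 1199/36615·(0.959800+0.925400+0.896200))/(1+1199/36615) = 8801/10000 ≈ 0.880100

1 1 4799/5000
2 2 4627/5000
3 3 4481/5000
4 4 8801/10000
f(1y,4y) = ((4799/5000)/(8801/10000) − 1)/(3) = 797/26403 ≈ 3.0186%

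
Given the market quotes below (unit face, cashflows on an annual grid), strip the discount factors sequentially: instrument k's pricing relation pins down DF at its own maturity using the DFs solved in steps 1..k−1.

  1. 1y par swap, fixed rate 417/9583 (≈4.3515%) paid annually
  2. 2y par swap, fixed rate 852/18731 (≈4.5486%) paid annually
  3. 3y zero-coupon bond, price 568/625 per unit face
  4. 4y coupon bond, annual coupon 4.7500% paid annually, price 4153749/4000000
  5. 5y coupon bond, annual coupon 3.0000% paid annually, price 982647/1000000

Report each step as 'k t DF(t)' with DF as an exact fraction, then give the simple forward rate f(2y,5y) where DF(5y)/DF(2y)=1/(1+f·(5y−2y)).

step 1 [1y] swap r/1=417/9583: DF=(1 − 417/9583·(0))/(1+417/9583) = 9583/10000 ≈ 0.958300
step 2 [2y] swap r/1=852/18731: DF=(1 − 852/18731·(0.958300))/(1+852/18731) = 2287/2500 ≈ 0.914800
step 3 [3y] zero: DF = P = 568/625 ≈ 0.908800
step 4 [4y] bond c/1=19/400: DF=(4153749/4000000 − 19/400·(0.958300+0.914800+0.908800))/(1+19/400) = 2163/2500 ≈ 0.865200
step 5 [5y] bond c/1=3/100: DF=(982647/1000000 − 3/100·(0.958300+0.914800+0.908800+0.865200))/(1+3/100) = 4239/5000 ≈ 0.847800

1 1 9583/10000
2 2 2287/2500
3 3 568/625
4 4 2163/2500
5 5 4239/5000
f(2y,5y) = ((2287/2500)/(4239/5000) − 1)/(3) = 335/12717 ≈ 2.6343%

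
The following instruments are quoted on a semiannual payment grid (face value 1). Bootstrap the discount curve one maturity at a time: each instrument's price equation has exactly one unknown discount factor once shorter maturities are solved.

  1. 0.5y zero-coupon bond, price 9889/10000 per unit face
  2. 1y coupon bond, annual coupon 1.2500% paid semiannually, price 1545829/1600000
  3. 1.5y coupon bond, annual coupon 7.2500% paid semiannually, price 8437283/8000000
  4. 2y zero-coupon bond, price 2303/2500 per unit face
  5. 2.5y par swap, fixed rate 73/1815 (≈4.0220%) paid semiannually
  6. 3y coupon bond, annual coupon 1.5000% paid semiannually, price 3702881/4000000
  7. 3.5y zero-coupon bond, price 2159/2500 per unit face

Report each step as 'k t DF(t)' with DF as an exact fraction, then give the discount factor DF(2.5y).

step 1 [0.5y] zero: DF = P = 9889/10000 ≈ 0.988900
step 2 [1y] bond c/2=1/160: DF=(1545829/1600000 − 1/160·(0.988900))/(1+1/160) = 477/500 ≈ 0.954000
step 3 [1.5y] bond c/2=29/800: DF=(8437283/8000000 − 29/800·(0.988900+0.954000))/(1+29/800) = 4749/5000 ≈ 0.949800
step 4 [2y] zero: DF = P = 2303/2500 ≈ 0.921200
step 5 [2.5y] swap r/2=73/3630: DF=(1 − 73/3630·(0.988900+0.954000+0.949800+0.921200))/(1+73/3630) = 9051/10000 ≈ 0.905100
step 6 [3y] bond c/2=3/400: DF=(3702881/4000000 − 3/400·(0.988900+0.954000+0.949800+0.921200+0.905100))/(1+3/400) = 8837/10000 ≈ 0.883700
step 7 [3.5y] zero: DF = P = 2159/2500 ≈ 0.863600

1 1/2 9889/10000
2 1 477/500
3 3/2 4749/5000
4 2 2303/2500
5 5/2 9051/10000
6 3 8837/10000
7 7/2 2159/2500
DF(2.5y) = 9051/10000 ≈ 0.905100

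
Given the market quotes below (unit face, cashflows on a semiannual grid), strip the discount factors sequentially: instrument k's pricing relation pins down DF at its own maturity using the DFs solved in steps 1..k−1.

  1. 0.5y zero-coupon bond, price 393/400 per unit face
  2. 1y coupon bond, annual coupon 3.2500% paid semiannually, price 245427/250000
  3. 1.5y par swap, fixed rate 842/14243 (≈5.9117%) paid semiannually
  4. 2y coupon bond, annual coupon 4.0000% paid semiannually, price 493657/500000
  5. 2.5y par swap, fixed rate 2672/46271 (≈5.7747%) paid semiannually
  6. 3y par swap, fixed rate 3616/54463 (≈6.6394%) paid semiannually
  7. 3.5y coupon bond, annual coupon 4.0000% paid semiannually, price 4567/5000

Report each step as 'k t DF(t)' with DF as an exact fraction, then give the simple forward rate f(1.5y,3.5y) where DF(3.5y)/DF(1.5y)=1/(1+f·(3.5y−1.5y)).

step 1 [0.5y] zero: DF = P = 393/400 ≈ 0.982500
step 2 [1y] bond c/2=13/800: DF=(245427/250000 − 13/800·(0.982500))/(1+13/800) = 9503/10000 ≈ 0.950300
step 3 [1.5y] swap r/2=421/14243: DF=(1 − 421/14243·(0.982500+0.950300))/(1+421/14243) = 4579/5000 ≈ 0.915800
step 4 [2y] bond c/2=1/50: DF=(493657/500000 − 1/50·(0.982500+0.950300+0.915800))/(1+1/50) = 9121/10000 ≈ 0.912100
step 5 [2.5y] swap r/2=1336/46271: DF=(1 − 1336/46271·(0.982500+0.950300+0.915800+0.912100))/(1+1336/46271) = 1083/1250 ≈ 0.866400
step 6 [3y] swap r/2=1808/54463: DF=(1 − 1808/54463·(0.982500+0.950300+0.915800+0.912100+0.866400))/(1+1808/54463) = 512/625 ≈ 0.819200
step 7 [3.5y] bond c/2=1/50: DF=(4567/5000 − 1/50·(0.982500+0.950300+0.915800+0.912100+0.866400+0.819200))/(1+1/50) = 7887/10000 ≈ 0.788700

1 1/2 393/400
2 1 9503/10000
3 3/2 4579/5000
4 2 9121/10000
5 5/2 1083/1250
6 3 512/625
7 7/2 7887/10000
f(1.5y,3.5y) = ((4579/5000)/(7887/10000) − 1)/(2) = 1271/15774 ≈ 8.0576%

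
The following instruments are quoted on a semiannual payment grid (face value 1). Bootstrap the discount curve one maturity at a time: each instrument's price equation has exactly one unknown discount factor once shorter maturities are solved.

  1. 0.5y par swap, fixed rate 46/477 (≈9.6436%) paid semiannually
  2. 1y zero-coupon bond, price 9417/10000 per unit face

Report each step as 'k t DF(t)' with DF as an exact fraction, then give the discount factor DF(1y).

step 1 [0.5y] swap r/2=23/477: DF=(1 − 23/477·(0))/(1+23/477) = 477/500 ≈ 0.954000
step 2 [1y] zero: DF = P = 9417/10000 ≈ 0.941700

1 1/2 477/500
2 1 9417/10000
DF(1y) = 9417/10000 ≈ 0.941700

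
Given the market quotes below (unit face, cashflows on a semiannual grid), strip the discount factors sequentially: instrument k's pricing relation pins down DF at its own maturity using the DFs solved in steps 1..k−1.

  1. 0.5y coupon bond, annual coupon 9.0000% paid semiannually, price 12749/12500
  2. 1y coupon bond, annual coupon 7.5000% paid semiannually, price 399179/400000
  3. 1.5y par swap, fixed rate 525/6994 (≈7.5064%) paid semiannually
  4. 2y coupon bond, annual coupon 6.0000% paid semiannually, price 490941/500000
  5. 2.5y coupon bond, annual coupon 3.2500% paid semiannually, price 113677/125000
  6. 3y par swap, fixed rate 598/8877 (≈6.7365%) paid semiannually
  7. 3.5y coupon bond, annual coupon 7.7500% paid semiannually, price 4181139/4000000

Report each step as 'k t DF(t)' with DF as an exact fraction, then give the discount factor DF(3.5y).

1 1/2 122/125
2 1 4633/5000
3 3/2 179/200
4 2 4359/5000
5 5/2 4181/5000
6 3 4103/5000
7 7/2 2019/2500
DF(3.5y) = 2019/2500 ≈ 0.807600

step 1 [0.5y] bond c/2=9/200: DF=(12749/12500 − 9/200·(0))/(1+9/200) = 122/125 ≈ 0.976000
step 2 [1y] bond c/2=3/80: DF=(399179/400000 − 3/80·(0.976000))/(1+3/80) = 4633/5000 ≈ 0.926600
step 3 [1.5y] swap r/2=525/13988: DF=(1 − 525/13988·(0.976000+0.926600))/(1+525/13988) = 179/200 ≈ 0.895000
step 4 [2y] bond c/2=3/100: DF=(490941/500000 − 3/100·(0.976000+0.926600+0.895000))/(1+3/100) = 4359/5000 ≈ 0.871800
step 5 [2.5y] bond c/2=13/800: DF=(113677/125000 − 13/800·(0.976000+0.926600+0.895000+0.871800))/(1+13/800) = 4181/5000 ≈ 0.836200
step 6 [3y] swap r/2=299/8877: DF=(1 − 299/8877·(0.976000+0.926600+0.895000+0.871800+0.836200))/(1+299/8877) = 4103/5000 ≈ 0.820600
step 7 [3.5y] bond c/2=31/800: DF=(4181139/4000000 − 31/800·(0.976000+0.926600+0.895000+0.871800+0.836200+0.820600))/(1+31/800) = 2019/2500 ≈ 0.807600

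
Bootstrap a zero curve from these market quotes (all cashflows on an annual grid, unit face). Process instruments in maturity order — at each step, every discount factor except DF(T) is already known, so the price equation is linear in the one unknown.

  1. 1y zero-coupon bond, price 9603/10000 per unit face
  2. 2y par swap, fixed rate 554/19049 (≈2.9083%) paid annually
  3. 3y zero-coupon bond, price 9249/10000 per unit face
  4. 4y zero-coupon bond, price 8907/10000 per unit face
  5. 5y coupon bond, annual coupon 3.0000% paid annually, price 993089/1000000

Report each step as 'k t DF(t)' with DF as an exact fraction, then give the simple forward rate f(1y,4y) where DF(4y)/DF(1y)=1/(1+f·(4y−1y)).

1 1 9603/10000
2 2 4723/5000
3 3 9249/10000
4 4 8907/10000
5 5 4279/5000
f(1y,4y) = ((9603/10000)/(8907/10000) − 1)/(3) = 232/8907 ≈ 2.6047%

step 1 [1y] zero: DF = P = 9603/10000 ≈ 0.960300
step 2 [2y] swap r/1=554/19049: DF=(1 − 554/19049·(0.960300))/(1+554/19049) = 4723/5000 ≈ 0.944600
step 3 [3y] zero: DF = P = 9249/10000 ≈ 0.924900
step 4 [4y] zero: DF = P = 8907/10000 ≈ 0.890700
step 5 [5y] bond c/1=3/100: DF=(993089/1000000 − 3/100·(0.960300+0.944600+0.924900+0.890700))/(1+3/100) = 4279/5000 ≈ 0.855800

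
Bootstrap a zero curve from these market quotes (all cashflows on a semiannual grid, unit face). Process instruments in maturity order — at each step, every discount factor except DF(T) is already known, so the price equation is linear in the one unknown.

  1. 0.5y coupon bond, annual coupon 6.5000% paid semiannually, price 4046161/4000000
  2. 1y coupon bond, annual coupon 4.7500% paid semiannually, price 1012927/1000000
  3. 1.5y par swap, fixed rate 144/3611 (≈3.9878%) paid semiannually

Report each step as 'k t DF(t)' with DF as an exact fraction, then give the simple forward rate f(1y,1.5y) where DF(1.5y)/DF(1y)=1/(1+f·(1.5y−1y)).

step 1 [0.5y] bond c/2=13/400: DF=(4046161/4000000 − 13/400·(0))/(1+13/400) = 9797/10000 ≈ 0.979700
step 2 [1y] bond c/2=19/800: DF=(1012927/1000000 − 19/800·(0.979700))/(1+19/800) = 9667/10000 ≈ 0.966700
step 3 [1.5y] swap r/2=72/3611: DF=(1 − 72/3611·(0.979700+0.966700))/(1+72/3611) = 589/625 ≈ 0.942400

1 1/2 9797/10000
2 1 9667/10000
3 3/2 589/625
f(1y,1.5y) = ((9667/10000)/(589/625) − 1)/(1/2) = 243/4712 ≈ 5.1570%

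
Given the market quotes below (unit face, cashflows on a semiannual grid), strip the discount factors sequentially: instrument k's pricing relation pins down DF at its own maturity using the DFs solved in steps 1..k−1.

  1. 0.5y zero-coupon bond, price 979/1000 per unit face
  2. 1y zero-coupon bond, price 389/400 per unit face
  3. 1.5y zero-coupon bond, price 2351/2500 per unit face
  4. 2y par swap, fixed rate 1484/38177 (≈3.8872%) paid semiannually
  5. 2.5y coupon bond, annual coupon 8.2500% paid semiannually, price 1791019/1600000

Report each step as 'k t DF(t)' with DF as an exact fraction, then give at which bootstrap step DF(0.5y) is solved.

step 1 [0.5y] zero: DF = P = 979/1000 ≈ 0.979000
step 2 [1y] zero: DF = P = 389/400 ≈ 0.972500
step 3 [1.5y] zero: DF = P = 2351/2500 ≈ 0.940400
step 4 [2y] swap r/2=742/38177: DF=(1 − 742/38177·(0.979000+0.972500+0.940400))/(1+742/38177) = 4629/5000 ≈ 0.925800
step 5 [2.5y] bond c/2=33/800: DF=(1791019/1600000 − 33/800·(0.979000+0.972500+0.940400+0.925800))/(1+33/800) = 4619/5000 ≈ 0.923800

1 1/2 979/1000
2 1 389/400
3 3/2 2351/2500
4 2 4629/5000
5 5/2 4619/5000
DF(0.5y) is solved at step 1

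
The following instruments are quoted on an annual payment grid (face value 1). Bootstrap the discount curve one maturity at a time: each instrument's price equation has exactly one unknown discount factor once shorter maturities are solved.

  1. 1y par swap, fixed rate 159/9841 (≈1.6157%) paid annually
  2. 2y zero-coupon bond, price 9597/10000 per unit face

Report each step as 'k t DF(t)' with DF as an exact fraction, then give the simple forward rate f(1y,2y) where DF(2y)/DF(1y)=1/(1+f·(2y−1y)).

step 1 [1y] swap r/1=159/9841: DF=(1 − 159/9841·(0))/(1+159/9841) = 9841/10000 ≈ 0.984100
step 2 [2y] zero: DF = P = 9597/10000 ≈ 0.959700

1 1 9841/10000
2 2 9597/10000
f(1y,2y) = ((9841/10000)/(9597/10000) − 1)/(1) = 244/9597 ≈ 2.5425%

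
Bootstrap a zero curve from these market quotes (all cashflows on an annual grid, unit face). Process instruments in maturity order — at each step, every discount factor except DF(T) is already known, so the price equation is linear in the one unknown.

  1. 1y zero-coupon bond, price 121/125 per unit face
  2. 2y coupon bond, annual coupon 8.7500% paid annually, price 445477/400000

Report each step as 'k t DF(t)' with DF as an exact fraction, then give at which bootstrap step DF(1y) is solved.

step 1 [1y] zero: DF = P = 121/125 ≈ 0.968000
step 2 [2y] bond c/1=7/80: DF=(445477/400000 − 7/80·(0.968000))/(1+7/80) = 4731/5000 ≈ 0.946200

1 1 121/125
2 2 4731/5000
DF(1y) is solved at step 1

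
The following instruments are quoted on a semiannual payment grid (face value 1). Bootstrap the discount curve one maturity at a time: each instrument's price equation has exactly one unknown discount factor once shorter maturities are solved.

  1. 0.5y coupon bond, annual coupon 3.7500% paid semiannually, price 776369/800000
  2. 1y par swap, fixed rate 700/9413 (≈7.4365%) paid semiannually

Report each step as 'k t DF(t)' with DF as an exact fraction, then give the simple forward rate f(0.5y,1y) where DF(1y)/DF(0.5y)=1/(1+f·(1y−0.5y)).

1 1/2 4763/5000
2 1 93/100
f(0.5y,1y) = ((4763/5000)/(93/100) − 1)/(1/2) = 113/2325 ≈ 4.8602%

step 1 [0.5y] bond c/2=3/160: DF=(776369/800000 − 3/160·(0))/(1+3/160) = 4763/5000 ≈ 0.952600
step 2 [1y] swap r/2=350/9413: DF=(1 − 350/9413·(0.952600))/(1+350/9413) = 93/100 ≈ 0.930000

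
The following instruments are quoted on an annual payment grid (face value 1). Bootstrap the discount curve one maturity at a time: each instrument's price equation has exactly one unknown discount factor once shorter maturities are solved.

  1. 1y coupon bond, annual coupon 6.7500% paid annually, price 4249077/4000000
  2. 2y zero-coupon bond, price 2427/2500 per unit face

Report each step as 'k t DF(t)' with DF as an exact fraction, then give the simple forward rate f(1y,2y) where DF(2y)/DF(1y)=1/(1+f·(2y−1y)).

1 1 9951/10000
2 2 2427/2500
f(1y,2y) = ((9951/10000)/(2427/2500) − 1)/(1) = 81/3236 ≈ 2.5031%

step 1 [1y] bond c/1=27/400: DF=(4249077/4000000 − 27/400·(0))/(1+27/400) = 9951/10000 ≈ 0.995100
step 2 [2y] zero: DF = P = 2427/2500 ≈ 0.970800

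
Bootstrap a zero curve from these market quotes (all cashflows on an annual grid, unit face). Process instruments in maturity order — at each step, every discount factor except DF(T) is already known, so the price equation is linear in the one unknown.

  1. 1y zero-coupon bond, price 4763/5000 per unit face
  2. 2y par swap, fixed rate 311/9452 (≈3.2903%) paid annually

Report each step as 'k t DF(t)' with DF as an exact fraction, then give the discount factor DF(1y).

step 1 [1y] zero: DF = P = 4763/5000 ≈ 0.952600
step 2 [2y] swap r/1=311/9452: DF=(1 − 311/9452·(0.952600))/(1+311/9452) = 4689/5000 ≈ 0.937800

1 1 4763/5000
2 2 4689/5000
DF(1y) = 4763/5000 ≈ 0.952600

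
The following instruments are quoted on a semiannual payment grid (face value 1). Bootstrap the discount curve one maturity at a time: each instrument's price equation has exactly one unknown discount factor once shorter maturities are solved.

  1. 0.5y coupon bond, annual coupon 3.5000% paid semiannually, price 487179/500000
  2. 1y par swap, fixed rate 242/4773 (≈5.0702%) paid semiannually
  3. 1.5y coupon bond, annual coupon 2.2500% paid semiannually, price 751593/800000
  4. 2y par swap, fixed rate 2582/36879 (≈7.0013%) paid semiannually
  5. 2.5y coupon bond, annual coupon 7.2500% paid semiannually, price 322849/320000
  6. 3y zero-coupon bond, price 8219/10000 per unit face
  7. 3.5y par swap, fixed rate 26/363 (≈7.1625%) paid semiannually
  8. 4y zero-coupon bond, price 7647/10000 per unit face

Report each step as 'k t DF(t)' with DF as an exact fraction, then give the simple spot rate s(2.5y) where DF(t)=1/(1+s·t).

step 1 [0.5y] bond c/2=7/400: DF=(487179/500000 − 7/400·(0))/(1+7/400) = 1197/1250 ≈ 0.957600
step 2 [1y] swap r/2=121/4773: DF=(1 − 121/4773·(0.957600))/(1+121/4773) = 2379/2500 ≈ 0.951600
step 3 [1.5y] bond c/2=9/800: DF=(751593/800000 − 9/800·(0.957600+0.951600))/(1+9/800) = 4539/5000 ≈ 0.907800
step 4 [2y] swap r/2=1291/36879: DF=(1 − 1291/36879·(0.957600+0.951600+0.907800))/(1+1291/36879) = 8709/10000 ≈ 0.870900
step 5 [2.5y] bond c/2=29/800: DF=(322849/320000 − 29/800·(0.957600+0.951600+0.907800+0.870900))/(1+29/800) = 4223/5000 ≈ 0.844600
step 6 [3y] zero: DF = P = 8219/10000 ≈ 0.821900
step 7 [3.5y] swap r/2=13/363: DF=(1 − 13/363·(0.957600+0.951600+0.907800+0.870900+0.844600+0.821900))/(1+13/363) = 7803/10000 ≈ 0.780300
step 8 [4y] zero: DF = P = 7647/10000 ≈ 0.764700

1 1/2 1197/1250
2 1 2379/2500
3 3/2 4539/5000
4 2 8709/10000
5 5/2 4223/5000
6 3 8219/10000
7 7/2 7803/10000
8 4 7647/10000
s(2.5y) = (1/(4223/5000) − 1)/(5/2) = 1554/21115 ≈ 7.3597%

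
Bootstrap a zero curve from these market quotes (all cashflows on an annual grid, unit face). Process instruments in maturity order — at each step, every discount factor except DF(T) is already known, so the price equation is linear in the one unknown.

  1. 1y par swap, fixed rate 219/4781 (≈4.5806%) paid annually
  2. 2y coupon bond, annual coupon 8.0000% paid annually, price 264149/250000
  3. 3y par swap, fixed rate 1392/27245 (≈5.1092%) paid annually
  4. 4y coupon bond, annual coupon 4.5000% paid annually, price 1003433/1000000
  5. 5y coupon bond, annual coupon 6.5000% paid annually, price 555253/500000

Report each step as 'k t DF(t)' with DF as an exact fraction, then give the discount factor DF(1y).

step 1 [1y] swap r/1=219/4781: DF=(1 − 219/4781·(0))/(1+219/4781) = 4781/5000 ≈ 0.956200
step 2 [2y] bond c/1=2/25: DF=(264149/250000 − 2/25·(0.956200))/(1+2/25) = 363/400 ≈ 0.907500
step 3 [3y] swap r/1=1392/27245: DF=(1 − 1392/27245·(0.956200+0.907500))/(1+1392/27245) = 538/625 ≈ 0.860800
step 4 [4y] bond c/1=9/200: DF=(1003433/1000000 − 9/200·(0.956200+0.907500+0.860800))/(1+9/200) = 8429/10000 ≈ 0.842900
step 5 [5y] bond c/1=13/200: DF=(555253/500000 − 13/200·(0.956200+0.907500+0.860800+0.842900))/(1+13/200) = 33/40 ≈ 0.825000

1 1 4781/5000
2 2 363/400
3 3 538/625
4 4 8429/10000
5 5 33/40
DF(1y) = 4781/5000 ≈ 0.956200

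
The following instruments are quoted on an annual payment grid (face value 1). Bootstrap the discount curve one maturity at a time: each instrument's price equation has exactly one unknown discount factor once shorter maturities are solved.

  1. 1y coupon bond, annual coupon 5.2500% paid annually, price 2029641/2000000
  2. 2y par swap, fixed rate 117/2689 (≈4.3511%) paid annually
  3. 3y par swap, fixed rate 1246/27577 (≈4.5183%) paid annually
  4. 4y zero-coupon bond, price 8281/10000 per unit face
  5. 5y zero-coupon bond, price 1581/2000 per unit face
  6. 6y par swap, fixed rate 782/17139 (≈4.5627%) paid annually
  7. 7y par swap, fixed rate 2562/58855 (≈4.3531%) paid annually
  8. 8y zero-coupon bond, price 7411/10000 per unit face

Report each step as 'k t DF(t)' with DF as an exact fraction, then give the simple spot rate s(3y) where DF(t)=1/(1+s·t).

step 1 [1y] bond c/1=21/400: DF=(2029641/2000000 − 21/400·(0))/(1+21/400) = 4821/5000 ≈ 0.964200
step 2 [2y] swap r/1=117/2689: DF=(1 − 117/2689·(0.964200))/(1+117/2689) = 9181/10000 ≈ 0.918100
step 3 [3y] swap r/1=1246/27577: DF=(1 − 1246/27577·(0.964200+0.918100))/(1+1246/27577) = 4377/5000 ≈ 0.875400
step 4 [4y] zero: DF = P = 8281/10000 ≈ 0.828100
step 5 [5y] zero: DF = P = 1581/2000 ≈ 0.790500
step 6 [6y] swap r/1=782/17139: DF=(1 − 782/17139·(0.964200+0.918100+0.875400+0.828100+0.790500))/(1+782/17139) = 3827/5000 ≈ 0.765400
step 7 [7y] swap r/1=2562/58855: DF=(1 − 2562/58855·(0.964200+0.918100+0.875400+0.828100+0.790500+0.765400))/(1+2562/58855) = 3719/5000 ≈ 0.743800
step 8 [8y] zero: DF = P = 7411/10000 ≈ 0.741100

1 1 4821/5000
2 2 9181/10000
3 3 4377/5000
4 4 8281/10000
5 5 1581/2000
6 6 3827/5000
7 7 3719/5000
8 8 7411/10000
s(3y) = (1/(4377/5000) − 1)/(3) = 623/13131 ≈ 4.7445%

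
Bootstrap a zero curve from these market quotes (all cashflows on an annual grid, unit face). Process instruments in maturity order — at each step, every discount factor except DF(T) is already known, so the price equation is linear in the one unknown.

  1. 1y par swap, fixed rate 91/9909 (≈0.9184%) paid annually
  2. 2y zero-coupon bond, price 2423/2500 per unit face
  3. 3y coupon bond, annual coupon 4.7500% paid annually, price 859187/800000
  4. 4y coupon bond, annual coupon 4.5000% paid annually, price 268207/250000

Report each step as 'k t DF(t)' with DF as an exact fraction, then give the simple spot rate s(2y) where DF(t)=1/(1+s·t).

1 1 9909/10000
2 2 2423/2500
3 3 2341/2500
4 4 9019/10000
s(2y) = (1/(2423/2500) − 1)/(2) = 77/4846 ≈ 1.5889%

step 1 [1y] swap r/1=91/9909: DF=(1 − 91/9909·(0))/(1+91/9909) = 9909/10000 ≈ 0.990900
step 2 [2y] zero: DF = P = 2423/2500 ≈ 0.969200
step 3 [3y] bond c/1=19/400: DF=(859187/800000 − 19/400·(0.990900+0.969200))/(1+19/400) = 2341/2500 ≈ 0.936400
step 4 [4y] bond c/1=9/200: DF=(268207/250000 − 9/200·(0.990900+0.969200+0.936400))/(1+9/200) = 9019/10000 ≈ 0.901900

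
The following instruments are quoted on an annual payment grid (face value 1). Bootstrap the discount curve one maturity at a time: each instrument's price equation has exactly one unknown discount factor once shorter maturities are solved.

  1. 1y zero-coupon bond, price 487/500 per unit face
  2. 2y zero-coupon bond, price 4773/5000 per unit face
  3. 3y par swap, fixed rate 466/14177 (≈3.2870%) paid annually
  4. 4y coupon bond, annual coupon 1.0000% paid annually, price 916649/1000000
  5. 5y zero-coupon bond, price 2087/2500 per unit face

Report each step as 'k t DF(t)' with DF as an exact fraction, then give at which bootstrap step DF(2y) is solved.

1 1 487/500
2 2 4773/5000
3 3 2267/2500
4 4 1759/2000
5 5 2087/2500
DF(2y) is solved at step 2

step 1 [1y] zero: DF = P = 487/500 ≈ 0.974000
step 2 [2y] zero: DF = P = 4773/5000 ≈ 0.954600
step 3 [3y] swap r/1=466/14177: DF=(1 − 466/14177·(0.974000+0.954600))/(1+466/14177) = 2267/2500 ≈ 0.906800
step 4 [4y] bond c/1=1/100: DF=(916649/1000000 − 1/100·(0.974000+0.954600+0.906800))/(1+1/100) = 1759/2000 ≈ 0.879500
step 5 [5y] zero: DF = P = 2087/2500 ≈ 0.834800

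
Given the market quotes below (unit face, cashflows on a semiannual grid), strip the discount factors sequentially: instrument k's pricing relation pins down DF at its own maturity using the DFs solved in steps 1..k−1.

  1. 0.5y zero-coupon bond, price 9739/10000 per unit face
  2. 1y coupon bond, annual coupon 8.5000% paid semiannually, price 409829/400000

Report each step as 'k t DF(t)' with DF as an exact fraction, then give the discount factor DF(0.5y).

step 1 [0.5y] zero: DF = P = 9739/10000 ≈ 0.973900
step 2 [1y] bond c/2=17/400: DF=(409829/400000 − 17/400·(0.973900))/(1+17/400) = 9431/10000 ≈ 0.943100

1 1/2 9739/10000
2 1 9431/10000
DF(0.5y) = 9739/10000 ≈ 0.973900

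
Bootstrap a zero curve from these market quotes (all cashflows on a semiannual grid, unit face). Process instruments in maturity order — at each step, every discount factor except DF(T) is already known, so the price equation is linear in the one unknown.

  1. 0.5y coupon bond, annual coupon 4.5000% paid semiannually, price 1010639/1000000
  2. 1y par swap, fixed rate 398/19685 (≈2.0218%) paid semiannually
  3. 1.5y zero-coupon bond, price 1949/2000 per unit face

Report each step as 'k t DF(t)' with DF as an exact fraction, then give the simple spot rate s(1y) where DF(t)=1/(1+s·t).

step 1 [0.5y] bond c/2=9/400: DF=(1010639/1000000 − 9/400·(0))/(1+9/400) = 2471/2500 ≈ 0.988400
step 2 [1y] swap r/2=199/19685: DF=(1 − 199/19685·(0.988400))/(1+199/19685) = 9801/10000 ≈ 0.980100
step 3 [1.5y] zero: DF = P = 1949/2000 ≈ 0.974500

1 1/2 2471/2500
2 1 9801/10000
3 3/2 1949/2000
s(1y) = (1/(9801/10000) − 1)/(1) = 199/9801 ≈ 2.0304%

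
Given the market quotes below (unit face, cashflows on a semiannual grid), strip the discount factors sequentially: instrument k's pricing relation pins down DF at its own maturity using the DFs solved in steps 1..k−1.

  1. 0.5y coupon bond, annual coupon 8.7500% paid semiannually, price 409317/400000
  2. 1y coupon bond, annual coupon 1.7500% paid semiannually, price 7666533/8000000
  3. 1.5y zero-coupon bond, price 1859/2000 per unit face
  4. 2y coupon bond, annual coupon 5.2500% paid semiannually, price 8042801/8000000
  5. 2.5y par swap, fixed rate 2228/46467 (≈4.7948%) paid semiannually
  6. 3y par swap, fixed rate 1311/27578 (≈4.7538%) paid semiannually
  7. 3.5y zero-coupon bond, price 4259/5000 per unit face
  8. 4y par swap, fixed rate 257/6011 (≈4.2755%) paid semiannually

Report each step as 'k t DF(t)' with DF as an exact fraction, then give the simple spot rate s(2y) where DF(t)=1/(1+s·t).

1 1/2 2451/2500
2 1 1883/2000
3 3/2 1859/2000
4 2 9067/10000
5 5/2 4443/5000
6 3 8689/10000
7 7/2 4259/5000
8 4 4229/5000
s(2y) = (1/(9067/10000) − 1)/(2) = 933/18134 ≈ 5.1450%

step 1 [0.5y] bond c/2=7/160: DF=(409317/400000 − 7/160·(0))/(1+7/160) = 2451/2500 ≈ 0.980400
step 2 [1y] bond c/2=7/800: DF=(7666533/8000000 − 7/800·(0.980400))/(1+7/800) = 1883/2000 ≈ 0.941500
step 3 [1.5y] zero: DF = P = 1859/2000 ≈ 0.929500
step 4 [2y] bond c/2=21/800: DF=(8042801/8000000 − 21/800·(0.980400+0.941500+0.929500))/(1+21/800) = 9067/10000 ≈ 0.906700
step 5 [2.5y] swap r/2=1114/46467: DF=(1 − 1114/46467·(0.980400+0.941500+0.929500+0.906700))/(1+1114/46467) = 4443/5000 ≈ 0.888600
step 6 [3y] swap r/2=1311/55156: DF=(1 − 1311/55156·(0.980400+0.941500+0.929500+0.906700+0.888600))/(1+1311/55156) = 8689/10000 ≈ 0.868900
step 7 [3.5y] zero: DF = P = 4259/5000 ≈ 0.851800
step 8 [4y] swap r/2=257/12022: DF=(1 − 257/12022·(0.980400+0.941500+0.929500+0.906700+0.888600+0.868900+0.851800))/(1+257/12022) = 4229/5000 ≈ 0.845800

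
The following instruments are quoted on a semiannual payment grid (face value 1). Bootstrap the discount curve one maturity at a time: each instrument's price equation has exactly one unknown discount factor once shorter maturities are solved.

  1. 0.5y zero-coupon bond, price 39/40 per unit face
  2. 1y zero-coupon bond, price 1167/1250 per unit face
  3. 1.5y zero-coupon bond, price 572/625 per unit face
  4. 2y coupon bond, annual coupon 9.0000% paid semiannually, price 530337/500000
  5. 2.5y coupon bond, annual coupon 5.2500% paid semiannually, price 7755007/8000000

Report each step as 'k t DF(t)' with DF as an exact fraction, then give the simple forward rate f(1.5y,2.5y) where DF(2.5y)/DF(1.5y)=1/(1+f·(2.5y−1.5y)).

1 1/2 39/40
2 1 1167/1250
3 3/2 572/625
4 2 4467/5000
5 5/2 1699/2000
f(1.5y,2.5y) = ((572/625)/(1699/2000) − 1)/(1) = 657/8495 ≈ 7.7340%

step 1 [0.5y] zero: DF = P = 39/40 ≈ 0.975000
step 2 [1y] zero: DF = P = 1167/1250 ≈ 0.933600
step 3 [1.5y] zero: DF = P = 572/625 ≈ 0.915200
step 4 [2y] bond c/2=9/200: DF=(530337/500000 − 9/200·(0.975000+0.933600+0.915200))/(1+9/200) = 4467/5000 ≈ 0.893400
step 5 [2.5y] bond c/2=21/800: DF=(7755007/8000000 − 21/800·(0.975000+0.933600+0.915200+0.893400))/(1+21/800) = 1699/2000 ≈ 0.849500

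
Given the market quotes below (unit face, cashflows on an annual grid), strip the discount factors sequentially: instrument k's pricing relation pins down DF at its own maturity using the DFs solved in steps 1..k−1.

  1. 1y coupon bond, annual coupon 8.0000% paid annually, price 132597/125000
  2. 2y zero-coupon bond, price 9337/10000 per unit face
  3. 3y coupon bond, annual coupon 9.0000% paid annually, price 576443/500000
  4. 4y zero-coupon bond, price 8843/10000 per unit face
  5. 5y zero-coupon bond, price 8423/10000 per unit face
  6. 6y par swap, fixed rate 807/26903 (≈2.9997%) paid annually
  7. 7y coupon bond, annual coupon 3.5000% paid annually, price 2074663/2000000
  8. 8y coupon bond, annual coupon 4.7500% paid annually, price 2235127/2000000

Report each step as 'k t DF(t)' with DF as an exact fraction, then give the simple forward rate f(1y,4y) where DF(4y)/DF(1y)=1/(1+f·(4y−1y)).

1 1 4911/5000
2 2 9337/10000
3 3 1799/2000
4 4 8843/10000
5 5 8423/10000
6 6 4193/5000
7 7 8203/10000
8 8 7857/10000
f(1y,4y) = ((4911/5000)/(8843/10000) − 1)/(3) = 979/26529 ≈ 3.6903%

step 1 [1y] bond c/1=2/25: DF=(132597/125000 − 2/25·(0))/(1+2/25) = 4911/5000 ≈ 0.982200
step 2 [2y] zero: DF = P = 9337/10000 ≈ 0.933700
step 3 [3y] bond c/1=9/100: DF=(576443/500000 − 9/100·(0.982200+0.933700))/(1+9/100) = 1799/2000 ≈ 0.899500
step 4 [4y] zero: DF = P = 8843/10000 ≈ 0.884300
step 5 [5y] zero: DF = P = 8423/10000 ≈ 0.842300
step 6 [6y] swap r/1=807/26903: DF=(1 − 807/26903·(0.982200+0.933700+0.899500+0.884300+0.842300))/(1+807/26903) = 4193/5000 ≈ 0.838600
step 7 [7y] bond c/1=7/200: DF=(2074663/2000000 − 7/200·(0.982200+0.933700+0.899500+0.884300+0.842300+0.838600))/(1+7/200) = 8203/10000 ≈ 0.820300
step 8 [8y] bond c/1=19/400: DF=(2235127/2000000 − 19/400·(0.982200+0.933700+0.899500+0.884300+0.842300+0.838600+0.820300))/(1+19/400) = 7857/10000 ≈ 0.785700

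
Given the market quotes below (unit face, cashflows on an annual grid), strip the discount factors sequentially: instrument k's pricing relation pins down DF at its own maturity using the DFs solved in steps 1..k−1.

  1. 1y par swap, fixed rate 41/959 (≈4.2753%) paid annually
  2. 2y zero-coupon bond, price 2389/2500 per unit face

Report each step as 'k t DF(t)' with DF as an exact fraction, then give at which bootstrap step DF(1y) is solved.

step 1 [1y] swap r/1=41/959: DF=(1 − 41/959·(0))/(1+41/959) = 959/1000 ≈ 0.959000
step 2 [2y] zero: DF = P = 2389/2500 ≈ 0.955600

1 1 959/1000
2 2 2389/2500
DF(1y) is solved at step 1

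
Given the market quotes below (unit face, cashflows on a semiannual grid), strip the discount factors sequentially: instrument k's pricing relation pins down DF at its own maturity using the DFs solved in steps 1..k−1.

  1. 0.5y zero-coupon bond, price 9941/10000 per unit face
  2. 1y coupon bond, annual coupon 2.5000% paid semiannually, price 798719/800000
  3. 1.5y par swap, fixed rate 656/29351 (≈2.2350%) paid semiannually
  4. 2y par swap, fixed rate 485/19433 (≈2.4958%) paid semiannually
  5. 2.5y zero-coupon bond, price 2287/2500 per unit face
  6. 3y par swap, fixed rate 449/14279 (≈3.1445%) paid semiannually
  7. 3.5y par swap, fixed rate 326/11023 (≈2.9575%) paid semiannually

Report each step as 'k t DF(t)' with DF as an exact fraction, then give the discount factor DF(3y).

step 1 [0.5y] zero: DF = P = 9941/10000 ≈ 0.994100
step 2 [1y] bond c/2=1/80: DF=(798719/800000 − 1/80·(0.994100))/(1+1/80) = 4869/5000 ≈ 0.973800
step 3 [1.5y] swap r/2=328/29351: DF=(1 − 328/29351·(0.994100+0.973800))/(1+328/29351) = 1209/1250 ≈ 0.967200
step 4 [2y] swap r/2=485/38866: DF=(1 − 485/38866·(0.994100+0.973800+0.967200))/(1+485/38866) = 1903/2000 ≈ 0.951500
step 5 [2.5y] zero: DF = P = 2287/2500 ≈ 0.914800
step 6 [3y] swap r/2=449/28558: DF=(1 − 449/28558·(0.994100+0.973800+0.967200+0.951500+0.914800))/(1+449/28558) = 4551/5000 ≈ 0.910200
step 7 [3.5y] swap r/2=163/11023: DF=(1 − 163/11023·(0.994100+0.973800+0.967200+0.951500+0.914800+0.910200))/(1+163/11023) = 4511/5000 ≈ 0.902200

1 1/2 9941/10000
2 1 4869/5000
3 3/2 1209/1250
4 2 1903/2000
5 5/2 2287/2500
6 3 4551/5000
7 7/2 4511/5000
DF(3y) = 4551/5000 ≈ 0.910200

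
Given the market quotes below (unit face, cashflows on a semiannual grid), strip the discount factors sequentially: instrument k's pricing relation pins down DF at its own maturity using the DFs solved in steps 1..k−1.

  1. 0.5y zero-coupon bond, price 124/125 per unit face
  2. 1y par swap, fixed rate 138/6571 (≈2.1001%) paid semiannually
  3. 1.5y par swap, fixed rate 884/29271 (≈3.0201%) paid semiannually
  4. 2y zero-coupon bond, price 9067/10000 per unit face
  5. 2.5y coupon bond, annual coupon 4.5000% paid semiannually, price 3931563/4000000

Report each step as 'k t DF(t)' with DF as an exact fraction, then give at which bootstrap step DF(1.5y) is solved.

1 1/2 124/125
2 1 9793/10000
3 3/2 4779/5000
4 2 9067/10000
5 5/2 8769/10000
DF(1.5y) is solved at step 3

step 1 [0.5y] zero: DF = P = 124/125 ≈ 0.992000
step 2 [1y] swap r/2=69/6571: DF=(1 − 69/6571·(0.992000))/(1+69/6571) = 9793/10000 ≈ 0.979300
step 3 [1.5y] swap r/2=442/29271: DF=(1 − 442/29271·(0.992000+0.979300))/(1+442/29271) = 4779/5000 ≈ 0.955800
step 4 [2y] zero: DF = P = 9067/10000 ≈ 0.906700
step 5 [2.5y] bond c/2=9/400: DF=(3931563/4000000 − 9/400·(0.992000+0.979300+0.955800+0.906700))/(1+9/400) = 8769/10000 ≈ 0.876900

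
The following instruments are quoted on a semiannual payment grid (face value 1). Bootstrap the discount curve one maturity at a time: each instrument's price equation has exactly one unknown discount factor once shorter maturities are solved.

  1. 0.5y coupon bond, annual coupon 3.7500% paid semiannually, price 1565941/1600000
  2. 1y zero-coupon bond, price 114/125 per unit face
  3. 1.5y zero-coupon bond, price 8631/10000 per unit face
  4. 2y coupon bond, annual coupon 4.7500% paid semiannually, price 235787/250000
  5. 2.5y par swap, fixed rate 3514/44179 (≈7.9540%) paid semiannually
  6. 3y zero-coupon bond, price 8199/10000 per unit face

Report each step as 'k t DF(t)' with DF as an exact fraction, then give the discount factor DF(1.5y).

step 1 [0.5y] bond c/2=3/160: DF=(1565941/1600000 − 3/160·(0))/(1+3/160) = 9607/10000 ≈ 0.960700
step 2 [1y] zero: DF = P = 114/125 ≈ 0.912000
step 3 [1.5y] zero: DF = P = 8631/10000 ≈ 0.863100
step 4 [2y] bond c/2=19/800: DF=(235787/250000 − 19/800·(0.960700+0.912000+0.863100))/(1+19/800) = 4289/5000 ≈ 0.857800
step 5 [2.5y] swap r/2=1757/44179: DF=(1 − 1757/44179·(0.960700+0.912000+0.863100+0.857800))/(1+1757/44179) = 8243/10000 ≈ 0.824300
step 6 [3y] zero: DF = P = 8199/10000 ≈ 0.819900

1 1/2 9607/10000
2 1 114/125
3 3/2 8631/10000
4 2 4289/5000
5 5/2 8243/10000
6 3 8199/10000
DF(1.5y) = 8631/10000 ≈ 0.863100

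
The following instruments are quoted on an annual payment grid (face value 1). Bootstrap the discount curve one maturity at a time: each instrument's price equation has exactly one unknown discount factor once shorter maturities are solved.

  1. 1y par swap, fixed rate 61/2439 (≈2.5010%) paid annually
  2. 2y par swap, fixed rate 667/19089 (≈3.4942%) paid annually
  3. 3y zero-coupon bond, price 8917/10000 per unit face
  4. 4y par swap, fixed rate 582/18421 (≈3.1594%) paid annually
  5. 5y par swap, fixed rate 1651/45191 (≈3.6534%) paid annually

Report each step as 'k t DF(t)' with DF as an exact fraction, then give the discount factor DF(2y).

step 1 [1y] swap r/1=61/2439: DF=(1 − 61/2439·(0))/(1+61/2439) = 2439/2500 ≈ 0.975600
step 2 [2y] swap r/1=667/19089: DF=(1 − 667/19089·(0.975600))/(1+667/19089) = 9333/10000 ≈ 0.933300
step 3 [3y] zero: DF = P = 8917/10000 ≈ 0.891700
step 4 [4y] swap r/1=582/18421: DF=(1 − 582/18421·(0.975600+0.933300+0.891700))/(1+582/18421) = 2209/2500 ≈ 0.883600
step 5 [5y] swap r/1=1651/45191: DF=(1 − 1651/45191·(0.975600+0.933300+0.891700+0.883600))/(1+1651/45191) = 8349/10000 ≈ 0.834900

1 1 2439/2500
2 2 9333/10000
3 3 8917/10000
4 4 2209/2500
5 5 8349/10000
DF(2y) = 9333/10000 ≈ 0.933300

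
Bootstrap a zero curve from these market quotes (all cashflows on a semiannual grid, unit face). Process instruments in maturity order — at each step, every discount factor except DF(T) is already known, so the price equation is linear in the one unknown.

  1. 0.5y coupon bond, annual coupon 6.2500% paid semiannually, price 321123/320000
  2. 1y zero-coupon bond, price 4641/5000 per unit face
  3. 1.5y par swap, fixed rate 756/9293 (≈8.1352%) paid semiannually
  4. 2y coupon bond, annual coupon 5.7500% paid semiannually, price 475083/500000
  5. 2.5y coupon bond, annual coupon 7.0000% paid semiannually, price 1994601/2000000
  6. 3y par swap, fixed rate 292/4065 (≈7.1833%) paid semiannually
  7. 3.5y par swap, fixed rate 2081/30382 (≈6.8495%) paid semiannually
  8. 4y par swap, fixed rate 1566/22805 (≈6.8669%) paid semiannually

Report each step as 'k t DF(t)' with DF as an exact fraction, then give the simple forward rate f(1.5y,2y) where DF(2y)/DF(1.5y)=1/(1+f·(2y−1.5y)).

step 1 [0.5y] bond c/2=1/32: DF=(321123/320000 − 1/32·(0))/(1+1/32) = 9731/10000 ≈ 0.973100
step 2 [1y] zero: DF = P = 4641/5000 ≈ 0.928200
step 3 [1.5y] swap r/2=378/9293: DF=(1 − 378/9293·(0.973100+0.928200))/(1+378/9293) = 4433/5000 ≈ 0.886600
step 4 [2y] bond c/2=23/800: DF=(475083/500000 − 23/800·(0.973100+0.928200+0.886600))/(1+23/800) = 8457/10000 ≈ 0.845700
step 5 [2.5y] bond c/2=7/200: DF=(1994601/2000000 − 7/200·(0.973100+0.928200+0.886600+0.845700))/(1+7/200) = 8407/10000 ≈ 0.840700
step 6 [3y] swap r/2=146/4065: DF=(1 − 146/4065·(0.973100+0.928200+0.886600+0.845700+0.840700))/(1+146/4065) = 4051/5000 ≈ 0.810200
step 7 [3.5y] swap r/2=2081/60764: DF=(1 − 2081/60764·(0.973100+0.928200+0.886600+0.845700+0.840700+0.810200))/(1+2081/60764) = 7919/10000 ≈ 0.791900
step 8 [4y] swap r/2=783/22805: DF=(1 − 783/22805·(0.973100+0.928200+0.886600+0.845700+0.840700+0.810200+0.791900))/(1+783/22805) = 7651/10000 ≈ 0.765100

1 1/2 9731/10000
2 1 4641/5000
3 3/2 4433/5000
4 2 8457/10000
5 5/2 8407/10000
6 3 4051/5000
7 7/2 7919/10000
8 4 7651/10000
f(1.5y,2y) = ((4433/5000)/(8457/10000) − 1)/(1/2) = 818/8457 ≈ 9.6725%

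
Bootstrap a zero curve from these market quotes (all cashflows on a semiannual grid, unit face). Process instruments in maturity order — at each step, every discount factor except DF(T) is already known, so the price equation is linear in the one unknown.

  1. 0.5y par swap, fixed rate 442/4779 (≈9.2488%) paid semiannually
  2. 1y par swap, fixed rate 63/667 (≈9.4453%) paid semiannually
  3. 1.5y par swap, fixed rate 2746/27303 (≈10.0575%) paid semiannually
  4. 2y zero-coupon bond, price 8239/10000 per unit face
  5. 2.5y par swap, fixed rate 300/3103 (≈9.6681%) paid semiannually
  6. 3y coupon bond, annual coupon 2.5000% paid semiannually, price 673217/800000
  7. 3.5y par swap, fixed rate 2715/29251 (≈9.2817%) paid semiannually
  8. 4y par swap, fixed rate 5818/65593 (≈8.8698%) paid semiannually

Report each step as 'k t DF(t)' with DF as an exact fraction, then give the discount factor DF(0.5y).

step 1 [0.5y] swap r/2=221/4779: DF=(1 − 221/4779·(0))/(1+221/4779) = 4779/5000 ≈ 0.955800
step 2 [1y] swap r/2=63/1334: DF=(1 − 63/1334·(0.955800))/(1+63/1334) = 4559/5000 ≈ 0.911800
step 3 [1.5y] swap r/2=1373/27303: DF=(1 − 1373/27303·(0.955800+0.911800))/(1+1373/27303) = 8627/10000 ≈ 0.862700
step 4 [2y] zero: DF = P = 8239/10000 ≈ 0.823900
step 5 [2.5y] swap r/2=150/3103: DF=(1 − 150/3103·(0.955800+0.911800+0.862700+0.823900))/(1+150/3103) = 79/100 ≈ 0.790000
step 6 [3y] bond c/2=1/80: DF=(673217/800000 − 1/80·(0.955800+0.911800+0.862700+0.823900+0.790000))/(1+1/80) = 311/400 ≈ 0.777500
step 7 [3.5y] swap r/2=2715/58502: DF=(1 − 2715/58502·(0.955800+0.911800+0.862700+0.823900+0.790000+0.777500))/(1+2715/58502) = 1457/2000 ≈ 0.728500
step 8 [4y] swap r/2=2909/65593: DF=(1 − 2909/65593·(0.955800+0.911800+0.862700+0.823900+0.790000+0.777500+0.728500))/(1+2909/65593) = 7091/10000 ≈ 0.709100

1 1/2 4779/5000
2 1 4559/5000
3 3/2 8627/10000
4 2 8239/10000
5 5/2 79/100
6 3 311/400
7 7/2 1457/2000
8 4 7091/10000
DF(0.5y) = 4779/5000 ≈ 0.955800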